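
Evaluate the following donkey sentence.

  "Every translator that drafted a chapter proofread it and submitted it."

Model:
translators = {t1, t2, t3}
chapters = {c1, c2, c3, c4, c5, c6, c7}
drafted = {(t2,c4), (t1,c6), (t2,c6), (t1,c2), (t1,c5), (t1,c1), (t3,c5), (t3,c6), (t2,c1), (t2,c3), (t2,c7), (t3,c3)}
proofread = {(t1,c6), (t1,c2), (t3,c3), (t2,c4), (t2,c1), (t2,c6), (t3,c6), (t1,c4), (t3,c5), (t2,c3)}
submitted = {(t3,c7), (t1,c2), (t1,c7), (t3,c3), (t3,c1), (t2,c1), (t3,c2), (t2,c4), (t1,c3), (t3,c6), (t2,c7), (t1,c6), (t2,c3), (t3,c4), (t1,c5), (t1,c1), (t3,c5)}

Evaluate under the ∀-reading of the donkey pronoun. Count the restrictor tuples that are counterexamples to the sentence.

4

"it" takes "a chapter" as antecedent — a donkey pronoun bound across the clause boundary.
Strong reading: for every (t,c) with drafted(t,c), proofread(t,c) ∧ submitted(t,c).
Restrictor pairs: (t1,c1) ✗  (t1,c2) ✓  (t1,c5) ✗  (t1,c6) ✓  (t2,c1) ✓  (t2,c3) ✓  (t2,c4) ✓  (t2,c6) ✗  (t2,c7) ✗  (t3,c3) ✓  (t3,c5) ✓  (t3,c6) ✓
Counterexamples (restrictor pairs failing the scope): 4.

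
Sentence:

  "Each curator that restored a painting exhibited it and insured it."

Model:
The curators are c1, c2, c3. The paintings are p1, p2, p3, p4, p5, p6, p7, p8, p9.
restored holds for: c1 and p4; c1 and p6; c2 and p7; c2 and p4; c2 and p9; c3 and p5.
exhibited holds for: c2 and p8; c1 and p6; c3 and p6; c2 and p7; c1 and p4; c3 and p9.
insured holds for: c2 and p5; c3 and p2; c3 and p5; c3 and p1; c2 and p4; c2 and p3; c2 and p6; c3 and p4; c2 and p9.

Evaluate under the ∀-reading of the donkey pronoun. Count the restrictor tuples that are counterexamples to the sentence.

"it" takes "a painting" as antecedent — a donkey pronoun bound across the clause boundary.
Strong reading: for every (c,p) with restored(c,p), exhibited(c,p) ∧ insured(c,p).
Restrictor pairs: (c1,p4) ✗  (c1,p6) ✗  (c2,p4) ✗  (c2,p7) ✗  (c2,p9) ✗  (c3,p5) ✗
Counterexamples (restrictor pairs failing the scope): 6.

6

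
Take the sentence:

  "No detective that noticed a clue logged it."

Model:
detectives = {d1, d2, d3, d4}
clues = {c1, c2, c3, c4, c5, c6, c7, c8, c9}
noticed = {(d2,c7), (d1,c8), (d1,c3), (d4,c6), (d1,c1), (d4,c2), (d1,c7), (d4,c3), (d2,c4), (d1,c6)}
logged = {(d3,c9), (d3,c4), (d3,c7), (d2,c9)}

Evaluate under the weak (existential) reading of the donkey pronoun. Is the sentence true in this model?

"it" takes "a clue" as antecedent — a donkey pronoun bound across the clause boundary.
Truth condition: for no (d,c) with noticed(d,c) does logged(d,c) hold.
Restrictor pairs — does the scope hold? (d1,c1):fails  (d1,c3):fails  (d1,c6):fails  (d1,c7):fails  (d1,c8):fails  (d2,c4):fails  (d2,c7):fails  (d4,c2):fails  (d4,c3):fails  (d4,c6):fails
Scope holds for no restrictor pair, so the sentence is true.

True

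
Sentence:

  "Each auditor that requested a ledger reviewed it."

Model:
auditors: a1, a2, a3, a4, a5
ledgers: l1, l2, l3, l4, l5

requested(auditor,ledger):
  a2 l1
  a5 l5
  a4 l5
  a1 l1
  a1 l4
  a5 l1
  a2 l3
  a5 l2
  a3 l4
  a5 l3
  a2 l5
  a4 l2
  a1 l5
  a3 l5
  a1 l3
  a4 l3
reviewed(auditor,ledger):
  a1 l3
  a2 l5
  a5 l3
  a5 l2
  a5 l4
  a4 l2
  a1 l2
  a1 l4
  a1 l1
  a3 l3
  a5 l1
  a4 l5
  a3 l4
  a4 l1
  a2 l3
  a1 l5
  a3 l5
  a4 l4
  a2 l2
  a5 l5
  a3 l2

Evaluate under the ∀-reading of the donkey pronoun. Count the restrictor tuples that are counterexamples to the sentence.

2

"it" takes "a ledger" as antecedent — a donkey pronoun bound across the clause boundary.
Strong reading: for every (a,l) with requested(a,l), reviewed(a,l).
Restrictor pairs: (a1,l1) ✓  (a1,l3) ✓  (a1,l4) ✓  (a1,l5) ✓  (a2,l1) ✗  (a2,l3) ✓  (a2,l5) ✓  (a3,l4) ✓  (a3,l5) ✓  (a4,l2) ✓  (a4,l3) ✗  (a4,l5) ✓  (a5,l1) ✓  (a5,l2) ✓  (a5,l3) ✓  (a5,l5) ✓
Counterexamples (restrictor pairs failing the scope): 2.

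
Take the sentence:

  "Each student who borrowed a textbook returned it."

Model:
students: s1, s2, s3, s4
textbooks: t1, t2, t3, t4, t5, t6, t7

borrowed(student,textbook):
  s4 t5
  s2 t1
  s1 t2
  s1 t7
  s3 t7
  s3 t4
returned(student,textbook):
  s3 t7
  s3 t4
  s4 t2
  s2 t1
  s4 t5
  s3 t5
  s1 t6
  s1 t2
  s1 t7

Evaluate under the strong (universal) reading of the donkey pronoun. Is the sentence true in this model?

True

"it" takes "a textbook" as antecedent — a donkey pronoun bound across the clause boundary.
Strong reading: for every (s,t) with borrowed(s,t), returned(s,t).
Restrictor pairs: (s1,t2) ✓  (s1,t7) ✓  (s2,t1) ✓  (s3,t4) ✓  (s3,t7) ✓  (s4,t5) ✓
Every restrictor pair satisfies the scope.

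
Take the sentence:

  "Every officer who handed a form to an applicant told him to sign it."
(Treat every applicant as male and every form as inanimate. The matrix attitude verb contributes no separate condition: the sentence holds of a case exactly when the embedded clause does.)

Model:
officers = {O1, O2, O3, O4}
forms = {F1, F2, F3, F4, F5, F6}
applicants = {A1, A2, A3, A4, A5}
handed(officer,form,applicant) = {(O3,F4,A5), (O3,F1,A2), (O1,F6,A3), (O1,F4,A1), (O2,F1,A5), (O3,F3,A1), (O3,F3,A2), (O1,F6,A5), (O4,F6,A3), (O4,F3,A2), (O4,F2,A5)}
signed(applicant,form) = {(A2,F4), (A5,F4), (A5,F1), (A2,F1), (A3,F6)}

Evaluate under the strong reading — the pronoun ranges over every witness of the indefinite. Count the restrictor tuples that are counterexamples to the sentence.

6

"him" takes "an applicant" as antecedent and "it" takes "a form"; both are donkey pronouns co-varying with the restrictor.
Strong reading: for every (o,f,a) with handed(o,f,a), signed(a,f).
Restrictor triples: (O1,F4,A1)→signed(A1,F4) ✗  (O1,F6,A3)→signed(A3,F6) ✓  (O1,F6,A5)→signed(A5,F6) ✗  (O2,F1,A5)→signed(A5,F1) ✓  (O3,F1,A2)→signed(A2,F1) ✓  (O3,F3,A1)→signed(A1,F3) ✗  (O3,F3,A2)→signed(A2,F3) ✗  (O3,F4,A5)→signed(A5,F4) ✓  (O4,F2,A5)→signed(A5,F2) ✗  (O4,F3,A2)→signed(A2,F3) ✗  (O4,F6,A3)→signed(A3,F6) ✓
Counterexamples (restrictor triples failing the scope): 6.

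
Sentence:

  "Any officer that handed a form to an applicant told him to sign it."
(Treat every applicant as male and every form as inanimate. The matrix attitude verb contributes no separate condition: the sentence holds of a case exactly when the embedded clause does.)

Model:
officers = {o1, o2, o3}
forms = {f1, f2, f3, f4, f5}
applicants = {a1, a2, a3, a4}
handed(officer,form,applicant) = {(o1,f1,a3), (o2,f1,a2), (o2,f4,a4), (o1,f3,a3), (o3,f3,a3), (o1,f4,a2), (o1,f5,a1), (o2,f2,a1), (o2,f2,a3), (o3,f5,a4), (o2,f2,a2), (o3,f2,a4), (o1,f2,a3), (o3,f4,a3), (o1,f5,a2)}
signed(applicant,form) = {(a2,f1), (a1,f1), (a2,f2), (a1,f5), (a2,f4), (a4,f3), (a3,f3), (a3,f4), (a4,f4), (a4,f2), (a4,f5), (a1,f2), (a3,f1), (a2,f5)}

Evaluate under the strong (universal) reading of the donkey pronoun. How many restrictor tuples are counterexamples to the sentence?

2

"him" takes "an applicant" as antecedent and "it" takes "a form"; both are donkey pronouns co-varying with the restrictor.
Strong reading: for every (o,f,a) with handed(o,f,a), signed(a,f).
Restrictor triples: (o1,f1,a3)→signed(a3,f1) ✓  (o1,f2,a3)→signed(a3,f2) ✗  (o1,f3,a3)→signed(a3,f3) ✓  (o1,f4,a2)→signed(a2,f4) ✓  (o1,f5,a1)→signed(a1,f5) ✓  (o1,f5,a2)→signed(a2,f5) ✓  (o2,f1,a2)→signed(a2,f1) ✓  (o2,f2,a1)→signed(a1,f2) ✓  (o2,f2,a2)→signed(a2,f2) ✓  (o2,f2,a3)→signed(a3,f2) ✗  (o2,f4,a4)→signed(a4,f4) ✓  (o3,f2,a4)→signed(a4,f2) ✓  (o3,f3,a3)→signed(a3,f3) ✓  (o3,f4,a3)→signed(a3,f4) ✓  (o3,f5,a4)→signed(a4,f5) ✓
Counterexamples (restrictor triples failing the scope): 2.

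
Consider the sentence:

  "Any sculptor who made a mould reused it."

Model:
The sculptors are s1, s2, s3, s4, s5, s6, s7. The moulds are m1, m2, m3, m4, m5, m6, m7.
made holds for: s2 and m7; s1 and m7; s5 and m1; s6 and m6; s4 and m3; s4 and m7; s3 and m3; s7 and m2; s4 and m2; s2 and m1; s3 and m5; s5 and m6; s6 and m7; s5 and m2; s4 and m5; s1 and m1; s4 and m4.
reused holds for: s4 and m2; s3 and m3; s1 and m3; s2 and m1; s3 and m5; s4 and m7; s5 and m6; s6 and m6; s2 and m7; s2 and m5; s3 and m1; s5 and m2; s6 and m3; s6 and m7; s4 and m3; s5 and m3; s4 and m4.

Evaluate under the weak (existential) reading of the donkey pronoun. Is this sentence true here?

"it" takes "a mould" as antecedent — a donkey pronoun bound across the clause boundary.
Weak reading: every sculptor s with some made-mould has at least one made-mould m such that reused(s,m).
Per sculptor: s1:✗  s2:✓  s3:✓  s4:✓  s5:✓  s6:✓  s7:✗
s1 has no witness among its made-moulds.

False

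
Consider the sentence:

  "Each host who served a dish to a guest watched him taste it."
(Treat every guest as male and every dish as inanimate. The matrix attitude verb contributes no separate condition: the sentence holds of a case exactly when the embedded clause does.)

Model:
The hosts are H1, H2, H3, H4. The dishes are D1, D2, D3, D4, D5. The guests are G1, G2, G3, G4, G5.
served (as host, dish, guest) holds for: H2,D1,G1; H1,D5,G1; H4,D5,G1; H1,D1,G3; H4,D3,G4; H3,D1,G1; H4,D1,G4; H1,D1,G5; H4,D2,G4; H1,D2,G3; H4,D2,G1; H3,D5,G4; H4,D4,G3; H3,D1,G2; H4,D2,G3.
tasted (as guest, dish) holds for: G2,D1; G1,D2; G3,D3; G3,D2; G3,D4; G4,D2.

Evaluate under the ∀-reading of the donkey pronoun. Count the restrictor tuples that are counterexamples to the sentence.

"him" takes "a guest" as antecedent and "it" takes "a dish"; both are donkey pronouns co-varying with the restrictor.
Strong reading: for every (h,d,g) with served(h,d,g), tasted(g,d).
Restrictor triples: (H1,D1,G3)→tasted(G3,D1) ✗  (H1,D1,G5)→tasted(G5,D1) ✗  (H1,D2,G3)→tasted(G3,D2) ✓  (H1,D5,G1)→tasted(G1,D5) ✗  (H2,D1,G1)→tasted(G1,D1) ✗  (H3,D1,G1)→tasted(G1,D1) ✗  (H3,D1,G2)→tasted(G2,D1) ✓  (H3,D5,G4)→tasted(G4,D5) ✗  (H4,D1,G4)→tasted(G4,D1) ✗  (H4,D2,G1)→tasted(G1,D2) ✓  (H4,D2,G3)→tasted(G3,D2) ✓  (H4,D2,G4)→tasted(G4,D2) ✓  (H4,D3,G4)→tasted(G4,D3) ✗  (H4,D4,G3)→tasted(G3,D4) ✓  (H4,D5,G1)→tasted(G1,D5) ✗
Counterexamples (restrictor triples failing the scope): 9.

9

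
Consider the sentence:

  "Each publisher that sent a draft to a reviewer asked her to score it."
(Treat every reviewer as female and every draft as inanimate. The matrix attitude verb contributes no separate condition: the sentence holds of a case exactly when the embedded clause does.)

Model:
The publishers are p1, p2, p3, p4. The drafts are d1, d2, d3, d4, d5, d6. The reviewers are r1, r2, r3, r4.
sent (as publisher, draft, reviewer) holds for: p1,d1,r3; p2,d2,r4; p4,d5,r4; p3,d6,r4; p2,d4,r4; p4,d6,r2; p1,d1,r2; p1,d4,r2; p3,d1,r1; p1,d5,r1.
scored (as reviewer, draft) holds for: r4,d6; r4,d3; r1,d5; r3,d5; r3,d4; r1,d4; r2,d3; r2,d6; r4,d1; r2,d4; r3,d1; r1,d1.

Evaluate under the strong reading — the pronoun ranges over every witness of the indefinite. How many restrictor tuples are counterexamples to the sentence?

4

"her" takes "a reviewer" as antecedent and "it" takes "a draft"; both are donkey pronouns co-varying with the restrictor.
Strong reading: for every (p,d,r) with sent(p,d,r), scored(r,d).
Restrictor triples: (p1,d1,r2)→scored(r2,d1) ✗  (p1,d1,r3)→scored(r3,d1) ✓  (p1,d4,r2)→scored(r2,d4) ✓  (p1,d5,r1)→scored(r1,d5) ✓  (p2,d2,r4)→scored(r4,d2) ✗  (p2,d4,r4)→scored(r4,d4) ✗  (p3,d1,r1)→scored(r1,d1) ✓  (p3,d6,r4)→scored(r4,d6) ✓  (p4,d5,r4)→scored(r4,d5) ✗  (p4,d6,r2)→scored(r2,d6) ✓
Counterexamples (restrictor triples failing the scope): 4.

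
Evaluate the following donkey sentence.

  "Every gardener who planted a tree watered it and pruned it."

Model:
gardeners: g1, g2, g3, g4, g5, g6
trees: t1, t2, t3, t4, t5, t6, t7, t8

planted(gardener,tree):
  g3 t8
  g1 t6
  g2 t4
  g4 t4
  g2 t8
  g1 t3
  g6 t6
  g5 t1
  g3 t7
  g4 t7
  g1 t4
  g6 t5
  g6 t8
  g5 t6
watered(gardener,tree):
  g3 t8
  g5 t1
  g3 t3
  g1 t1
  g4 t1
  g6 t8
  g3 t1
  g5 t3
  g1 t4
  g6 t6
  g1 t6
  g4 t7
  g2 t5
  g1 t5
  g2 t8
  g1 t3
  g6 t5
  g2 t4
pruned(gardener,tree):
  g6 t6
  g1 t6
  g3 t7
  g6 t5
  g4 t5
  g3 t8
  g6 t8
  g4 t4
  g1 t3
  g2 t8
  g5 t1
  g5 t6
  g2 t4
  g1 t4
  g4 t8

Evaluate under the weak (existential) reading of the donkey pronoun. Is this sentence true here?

"it" takes "a tree" as antecedent — a donkey pronoun bound across the clause boundary.
Weak reading: every gardener g with some planted-tree has at least one planted-tree t such that watered(g,t) ∧ pruned(g,t).
Per gardener: g1:✓  g2:✓  g3:✓  g4:✗  g5:✓  g6:✓
g4 has no witness among its planted-trees.

False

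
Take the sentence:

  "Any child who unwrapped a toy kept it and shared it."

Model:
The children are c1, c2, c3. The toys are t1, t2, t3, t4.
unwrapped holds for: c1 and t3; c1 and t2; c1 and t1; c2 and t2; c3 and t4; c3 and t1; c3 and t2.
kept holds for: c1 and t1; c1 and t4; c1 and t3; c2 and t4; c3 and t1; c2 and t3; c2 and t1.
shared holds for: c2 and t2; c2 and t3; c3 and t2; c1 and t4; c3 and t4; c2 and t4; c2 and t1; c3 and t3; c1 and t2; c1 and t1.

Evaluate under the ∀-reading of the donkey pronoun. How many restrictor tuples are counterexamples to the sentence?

6

"it" takes "a toy" as antecedent — a donkey pronoun bound across the clause boundary.
Strong reading: for every (c,t) with unwrapped(c,t), kept(c,t) ∧ shared(c,t).
Restrictor pairs: (c1,t1) ✓  (c1,t2) ✗  (c1,t3) ✗  (c2,t2) ✗  (c3,t1) ✗  (c3,t2) ✗  (c3,t4) ✗
Counterexamples (restrictor pairs failing the scope): 6.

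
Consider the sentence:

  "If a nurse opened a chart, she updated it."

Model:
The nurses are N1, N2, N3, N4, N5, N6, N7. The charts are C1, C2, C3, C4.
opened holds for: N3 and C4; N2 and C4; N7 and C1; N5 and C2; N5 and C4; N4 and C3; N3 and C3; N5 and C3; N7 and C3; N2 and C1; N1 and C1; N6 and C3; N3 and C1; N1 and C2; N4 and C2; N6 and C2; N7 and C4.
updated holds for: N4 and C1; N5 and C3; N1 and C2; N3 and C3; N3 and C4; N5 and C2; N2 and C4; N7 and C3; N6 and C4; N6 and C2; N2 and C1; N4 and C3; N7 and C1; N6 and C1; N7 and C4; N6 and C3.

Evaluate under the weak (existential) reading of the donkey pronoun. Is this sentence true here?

"it" takes "a chart" as antecedent — a donkey pronoun bound across the clause boundary.
Weak reading: every nurse n with some opened-chart has at least one opened-chart c such that updated(n,c).
Per nurse: N1:✓  N2:✓  N3:✓  N4:✓  N5:✓  N6:✓  N7:✓
Every nurse in the restrictor has a witness.

True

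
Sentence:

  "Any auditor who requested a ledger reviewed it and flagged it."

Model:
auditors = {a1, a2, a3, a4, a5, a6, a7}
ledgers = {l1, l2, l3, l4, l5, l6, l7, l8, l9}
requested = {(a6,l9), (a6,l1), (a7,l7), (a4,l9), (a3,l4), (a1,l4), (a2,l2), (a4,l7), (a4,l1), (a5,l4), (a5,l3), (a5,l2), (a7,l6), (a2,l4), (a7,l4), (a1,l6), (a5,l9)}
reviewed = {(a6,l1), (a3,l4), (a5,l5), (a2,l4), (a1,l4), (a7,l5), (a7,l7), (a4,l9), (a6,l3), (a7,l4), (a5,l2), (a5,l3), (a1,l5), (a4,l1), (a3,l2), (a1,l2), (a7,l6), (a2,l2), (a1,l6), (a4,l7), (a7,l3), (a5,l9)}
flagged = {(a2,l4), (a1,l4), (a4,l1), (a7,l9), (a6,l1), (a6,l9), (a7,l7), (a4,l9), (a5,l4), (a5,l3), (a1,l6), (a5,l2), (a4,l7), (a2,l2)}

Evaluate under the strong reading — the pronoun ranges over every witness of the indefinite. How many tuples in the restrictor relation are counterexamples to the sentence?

6

"it" takes "a ledger" as antecedent — a donkey pronoun bound across the clause boundary.
Strong reading: for every (a,l) with requested(a,l), reviewed(a,l) ∧ flagged(a,l).
Restrictor pairs: (a1,l4) ✓  (a1,l6) ✓  (a2,l2) ✓  (a2,l4) ✓  (a3,l4) ✗  (a4,l1) ✓  (a4,l7) ✓  (a4,l9) ✓  (a5,l2) ✓  (a5,l3) ✓  (a5,l4) ✗  (a5,l9) ✗  (a6,l1) ✓  (a6,l9) ✗  (a7,l4) ✗  (a7,l6) ✗  (a7,l7) ✓
Counterexamples (restrictor pairs failing the scope): 6.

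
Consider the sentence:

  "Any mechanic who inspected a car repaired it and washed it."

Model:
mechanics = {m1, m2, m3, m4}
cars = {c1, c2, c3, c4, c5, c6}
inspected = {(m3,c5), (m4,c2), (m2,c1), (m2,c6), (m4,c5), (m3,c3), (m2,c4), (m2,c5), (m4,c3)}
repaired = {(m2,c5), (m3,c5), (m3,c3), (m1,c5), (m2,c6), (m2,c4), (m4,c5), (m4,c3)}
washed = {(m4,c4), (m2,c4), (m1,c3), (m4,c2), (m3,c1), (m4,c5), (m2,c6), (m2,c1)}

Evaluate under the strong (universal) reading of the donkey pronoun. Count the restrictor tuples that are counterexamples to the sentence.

6

"it" takes "a car" as antecedent — a donkey pronoun bound across the clause boundary.
Strong reading: for every (m,c) with inspected(m,c), repaired(m,c) ∧ washed(m,c).
Restrictor pairs: (m2,c1) ✗  (m2,c4) ✓  (m2,c5) ✗  (m2,c6) ✓  (m3,c3) ✗  (m3,c5) ✗  (m4,c2) ✗  (m4,c3) ✗  (m4,c5) ✓
Counterexamples (restrictor pairs failing the scope): 6.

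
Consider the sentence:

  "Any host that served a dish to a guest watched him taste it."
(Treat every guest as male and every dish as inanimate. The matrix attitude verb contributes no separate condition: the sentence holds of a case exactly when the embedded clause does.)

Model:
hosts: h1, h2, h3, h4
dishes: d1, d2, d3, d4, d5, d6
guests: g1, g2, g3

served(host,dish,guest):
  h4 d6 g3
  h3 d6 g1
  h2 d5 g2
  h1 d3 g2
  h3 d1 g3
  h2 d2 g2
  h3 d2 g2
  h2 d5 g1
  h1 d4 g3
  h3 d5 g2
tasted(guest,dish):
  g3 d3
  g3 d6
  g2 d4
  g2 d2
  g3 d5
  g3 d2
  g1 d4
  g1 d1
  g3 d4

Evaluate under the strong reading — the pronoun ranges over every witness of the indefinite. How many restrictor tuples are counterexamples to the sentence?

6

"him" takes "a guest" as antecedent and "it" takes "a dish"; both are donkey pronouns co-varying with the restrictor.
Strong reading: for every (h,d,g) with served(h,d,g), tasted(g,d).
Restrictor triples: (h1,d3,g2)→tasted(g2,d3) ✗  (h1,d4,g3)→tasted(g3,d4) ✓  (h2,d2,g2)→tasted(g2,d2) ✓  (h2,d5,g1)→tasted(g1,d5) ✗  (h2,d5,g2)→tasted(g2,d5) ✗  (h3,d1,g3)→tasted(g3,d1) ✗  (h3,d2,g2)→tasted(g2,d2) ✓  (h3,d5,g2)→tasted(g2,d5) ✗  (h3,d6,g1)→tasted(g1,d6) ✗  (h4,d6,g3)→tasted(g3,d6) ✓
Counterexamples (restrictor triples failing the scope): 6.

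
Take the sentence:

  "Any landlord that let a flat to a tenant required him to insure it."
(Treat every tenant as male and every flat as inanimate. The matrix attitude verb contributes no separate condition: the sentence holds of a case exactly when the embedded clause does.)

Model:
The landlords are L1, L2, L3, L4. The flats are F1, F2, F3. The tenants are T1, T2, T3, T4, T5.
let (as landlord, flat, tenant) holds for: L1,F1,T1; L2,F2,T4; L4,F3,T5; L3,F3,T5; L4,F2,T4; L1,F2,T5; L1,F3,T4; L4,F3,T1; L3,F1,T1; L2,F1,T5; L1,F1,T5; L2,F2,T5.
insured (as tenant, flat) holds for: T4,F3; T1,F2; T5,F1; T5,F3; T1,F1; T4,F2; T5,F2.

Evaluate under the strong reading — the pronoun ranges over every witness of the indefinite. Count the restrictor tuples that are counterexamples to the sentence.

1

"him" takes "a tenant" as antecedent and "it" takes "a flat"; both are donkey pronouns co-varying with the restrictor.
Strong reading: for every (l,f,t) with let(l,f,t), insured(t,f).
Restrictor triples: (L1,F1,T1)→insured(T1,F1) ✓  (L1,F1,T5)→insured(T5,F1) ✓  (L1,F2,T5)→insured(T5,F2) ✓  (L1,F3,T4)→insured(T4,F3) ✓  (L2,F1,T5)→insured(T5,F1) ✓  (L2,F2,T4)→insured(T4,F2) ✓  (L2,F2,T5)→insured(T5,F2) ✓  (L3,F1,T1)→insured(T1,F1) ✓  (L3,F3,T5)→insured(T5,F3) ✓  (L4,F2,T4)→insured(T4,F2) ✓  (L4,F3,T1)→insured(T1,F3) ✗  (L4,F3,T5)→insured(T5,F3) ✓
Counterexamples (restrictor triples failing the scope): 1.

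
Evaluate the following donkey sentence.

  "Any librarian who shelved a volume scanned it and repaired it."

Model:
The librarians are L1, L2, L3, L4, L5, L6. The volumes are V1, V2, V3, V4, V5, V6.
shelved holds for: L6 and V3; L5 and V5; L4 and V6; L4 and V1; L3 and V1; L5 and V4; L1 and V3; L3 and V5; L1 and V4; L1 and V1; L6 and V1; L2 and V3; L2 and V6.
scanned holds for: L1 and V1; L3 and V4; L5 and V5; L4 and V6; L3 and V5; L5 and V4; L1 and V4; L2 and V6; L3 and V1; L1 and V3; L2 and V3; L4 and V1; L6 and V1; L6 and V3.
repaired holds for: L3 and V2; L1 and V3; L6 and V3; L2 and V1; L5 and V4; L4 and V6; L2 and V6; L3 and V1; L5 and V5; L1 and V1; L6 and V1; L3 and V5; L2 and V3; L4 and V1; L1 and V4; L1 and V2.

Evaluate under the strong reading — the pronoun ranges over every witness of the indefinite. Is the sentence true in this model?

"it" takes "a volume" as antecedent — a donkey pronoun bound across the clause boundary.
Strong reading: for every (l,v) with shelved(l,v), scanned(l,v) ∧ repaired(l,v).
Restrictor pairs: (L1,V1) ✓  (L1,V3) ✓  (L1,V4) ✓  (L2,V3) ✓  (L2,V6) ✓  (L3,V1) ✓  (L3,V5) ✓  (L4,V1) ✓  (L4,V6) ✓  (L5,V4) ✓  (L5,V5) ✓  (L6,V1) ✓  (L6,V3) ✓
Every restrictor pair satisfies the scope.

True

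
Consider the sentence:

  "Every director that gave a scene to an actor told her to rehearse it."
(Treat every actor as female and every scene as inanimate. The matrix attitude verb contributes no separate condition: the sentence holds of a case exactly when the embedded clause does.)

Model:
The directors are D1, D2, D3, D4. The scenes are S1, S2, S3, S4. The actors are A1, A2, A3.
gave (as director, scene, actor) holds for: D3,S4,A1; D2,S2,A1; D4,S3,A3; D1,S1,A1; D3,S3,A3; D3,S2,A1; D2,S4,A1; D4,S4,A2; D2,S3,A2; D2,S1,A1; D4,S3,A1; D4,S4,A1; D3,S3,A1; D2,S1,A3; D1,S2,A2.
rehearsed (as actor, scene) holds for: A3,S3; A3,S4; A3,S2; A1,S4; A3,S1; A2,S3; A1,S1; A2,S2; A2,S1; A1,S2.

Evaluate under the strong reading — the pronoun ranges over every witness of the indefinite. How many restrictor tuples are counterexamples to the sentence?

3

"her" takes "an actor" as antecedent and "it" takes "a scene"; both are donkey pronouns co-varying with the restrictor.
Strong reading: for every (d,s,a) with gave(d,s,a), rehearsed(a,s).
Restrictor triples: (D1,S1,A1)→rehearsed(A1,S1) ✓  (D1,S2,A2)→rehearsed(A2,S2) ✓  (D2,S1,A1)→rehearsed(A1,S1) ✓  (D2,S1,A3)→rehearsed(A3,S1) ✓  (D2,S2,A1)→rehearsed(A1,S2) ✓  (D2,S3,A2)→rehearsed(A2,S3) ✓  (D2,S4,A1)→rehearsed(A1,S4) ✓  (D3,S2,A1)→rehearsed(A1,S2) ✓  (D3,S3,A1)→rehearsed(A1,S3) ✗  (D3,S3,A3)→rehearsed(A3,S3) ✓  (D3,S4,A1)→rehearsed(A1,S4) ✓  (D4,S3,A1)→rehearsed(A1,S3) ✗  (D4,S3,A3)→rehearsed(A3,S3) ✓  (D4,S4,A1)→rehearsed(A1,S4) ✓  (D4,S4,A2)→rehearsed(A2,S4) ✗
Counterexamples (restrictor triples failing the scope): 3.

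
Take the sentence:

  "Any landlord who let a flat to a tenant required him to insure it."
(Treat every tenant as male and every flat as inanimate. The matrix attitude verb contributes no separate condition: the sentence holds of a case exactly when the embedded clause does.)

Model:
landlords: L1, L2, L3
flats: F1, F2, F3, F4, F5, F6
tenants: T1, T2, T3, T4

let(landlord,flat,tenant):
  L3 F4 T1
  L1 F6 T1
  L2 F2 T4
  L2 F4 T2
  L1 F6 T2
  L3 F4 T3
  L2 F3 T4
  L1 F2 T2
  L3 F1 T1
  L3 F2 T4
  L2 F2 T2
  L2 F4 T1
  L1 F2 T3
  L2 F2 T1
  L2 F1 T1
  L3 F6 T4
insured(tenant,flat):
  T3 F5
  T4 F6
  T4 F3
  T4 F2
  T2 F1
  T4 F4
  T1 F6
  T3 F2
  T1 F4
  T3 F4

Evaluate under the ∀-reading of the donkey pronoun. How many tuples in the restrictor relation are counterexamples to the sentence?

7

"him" takes "a tenant" as antecedent and "it" takes "a flat"; both are donkey pronouns co-varying with the restrictor.
Strong reading: for every (l,f,t) with let(l,f,t), insured(t,f).
Restrictor triples: (L1,F2,T2)→insured(T2,F2) ✗  (L1,F2,T3)→insured(T3,F2) ✓  (L1,F6,T1)→insured(T1,F6) ✓  (L1,F6,T2)→insured(T2,F6) ✗  (L2,F1,T1)→insured(T1,F1) ✗  (L2,F2,T1)→insured(T1,F2) ✗  (L2,F2,T2)→insured(T2,F2) ✗  (L2,F2,T4)→insured(T4,F2) ✓  (L2,F3,T4)→insured(T4,F3) ✓  (L2,F4,T1)→insured(T1,F4) ✓  (L2,F4,T2)→insured(T2,F4) ✗  (L3,F1,T1)→insured(T1,F1) ✗  (L3,F2,T4)→insured(T4,F2) ✓  (L3,F4,T1)→insured(T1,F4) ✓  (L3,F4,T3)→insured(T3,F4) ✓  (L3,F6,T4)→insured(T4,F6) ✓
Counterexamples (restrictor triples failing the scope): 7.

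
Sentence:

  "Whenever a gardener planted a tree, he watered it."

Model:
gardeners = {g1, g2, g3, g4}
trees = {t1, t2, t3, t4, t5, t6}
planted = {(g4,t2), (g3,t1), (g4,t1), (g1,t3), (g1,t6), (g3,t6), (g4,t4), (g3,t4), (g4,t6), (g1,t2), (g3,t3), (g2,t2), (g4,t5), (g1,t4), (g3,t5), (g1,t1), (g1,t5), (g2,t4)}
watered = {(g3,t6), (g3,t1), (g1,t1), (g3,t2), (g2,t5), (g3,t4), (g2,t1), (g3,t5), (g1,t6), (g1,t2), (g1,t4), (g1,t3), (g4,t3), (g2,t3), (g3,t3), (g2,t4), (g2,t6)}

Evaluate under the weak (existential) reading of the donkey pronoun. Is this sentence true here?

False

"it" takes "a tree" as antecedent — a donkey pronoun bound across the clause boundary.
Weak reading: every gardener g with some planted-tree has at least one planted-tree t such that watered(g,t).
Per gardener: g1:✓  g2:✓  g3:✓  g4:✗
g4 has no witness among its planted-trees.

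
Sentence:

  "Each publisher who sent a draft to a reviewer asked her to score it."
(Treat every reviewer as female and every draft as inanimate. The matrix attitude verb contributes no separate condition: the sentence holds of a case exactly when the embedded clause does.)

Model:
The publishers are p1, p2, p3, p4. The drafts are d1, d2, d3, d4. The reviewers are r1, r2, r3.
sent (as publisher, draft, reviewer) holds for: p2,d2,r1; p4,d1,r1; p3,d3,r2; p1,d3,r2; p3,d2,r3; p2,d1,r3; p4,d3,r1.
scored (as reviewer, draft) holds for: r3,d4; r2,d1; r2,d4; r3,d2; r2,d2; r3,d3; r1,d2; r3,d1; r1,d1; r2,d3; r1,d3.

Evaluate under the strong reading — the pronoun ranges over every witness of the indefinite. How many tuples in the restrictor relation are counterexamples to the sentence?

0

"her" takes "a reviewer" as antecedent and "it" takes "a draft"; both are donkey pronouns co-varying with the restrictor.
Strong reading: for every (p,d,r) with sent(p,d,r), scored(r,d).
Restrictor triples: (p1,d3,r2)→scored(r2,d3) ✓  (p2,d1,r3)→scored(r3,d1) ✓  (p2,d2,r1)→scored(r1,d2) ✓  (p3,d2,r3)→scored(r3,d2) ✓  (p3,d3,r2)→scored(r2,d3) ✓  (p4,d1,r1)→scored(r1,d1) ✓  (p4,d3,r1)→scored(r1,d3) ✓
Counterexamples (restrictor triples failing the scope): 0.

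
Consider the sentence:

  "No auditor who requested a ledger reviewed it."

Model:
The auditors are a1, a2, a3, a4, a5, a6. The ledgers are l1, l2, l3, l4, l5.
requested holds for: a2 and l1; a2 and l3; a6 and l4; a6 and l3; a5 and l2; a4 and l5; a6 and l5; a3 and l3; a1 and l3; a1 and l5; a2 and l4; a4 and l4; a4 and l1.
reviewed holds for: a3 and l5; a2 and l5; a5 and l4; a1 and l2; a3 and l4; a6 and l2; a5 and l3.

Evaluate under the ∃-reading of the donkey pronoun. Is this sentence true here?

True

"it" takes "a ledger" as antecedent — a donkey pronoun bound across the clause boundary.
Truth condition: for no (a,l) with requested(a,l) does reviewed(a,l) hold.
Restrictor pairs — does the scope hold? (a1,l3):fails  (a1,l5):fails  (a2,l1):fails  (a2,l3):fails  (a2,l4):fails  (a3,l3):fails  (a4,l1):fails  (a4,l4):fails  (a4,l5):fails  (a5,l2):fails  (a6,l3):fails  (a6,l4):fails  (a6,l5):fails
Scope holds for no restrictor pair, so the sentence is true.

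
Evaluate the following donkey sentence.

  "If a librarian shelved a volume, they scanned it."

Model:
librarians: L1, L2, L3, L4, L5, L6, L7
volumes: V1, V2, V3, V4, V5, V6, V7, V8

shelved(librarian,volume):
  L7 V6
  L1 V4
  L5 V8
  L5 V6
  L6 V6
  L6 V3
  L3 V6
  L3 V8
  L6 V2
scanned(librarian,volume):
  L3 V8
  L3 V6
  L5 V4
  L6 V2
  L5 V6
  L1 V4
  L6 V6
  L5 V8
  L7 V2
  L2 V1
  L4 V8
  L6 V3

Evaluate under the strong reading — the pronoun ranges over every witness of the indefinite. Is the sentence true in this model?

"it" takes "a volume" as antecedent — a donkey pronoun bound across the clause boundary.
Strong reading: for every (l,v) with shelved(l,v), scanned(l,v).
Restrictor pairs: (L1,V4) ✓  (L3,V6) ✓  (L3,V8) ✓  (L5,V6) ✓  (L5,V8) ✓  (L6,V2) ✓  (L6,V3) ✓  (L6,V6) ✓  (L7,V6) ✗
Counterexample: (L7,V6) is in shelved but fails the scope.

False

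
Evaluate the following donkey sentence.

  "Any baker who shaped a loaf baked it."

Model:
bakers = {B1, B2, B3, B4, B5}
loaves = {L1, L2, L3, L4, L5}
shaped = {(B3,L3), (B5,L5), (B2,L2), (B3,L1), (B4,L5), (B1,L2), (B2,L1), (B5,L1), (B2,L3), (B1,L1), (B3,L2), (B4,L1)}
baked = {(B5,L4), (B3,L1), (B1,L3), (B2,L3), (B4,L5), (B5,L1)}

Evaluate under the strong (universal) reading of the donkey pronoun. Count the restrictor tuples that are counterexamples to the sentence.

"it" takes "a loaf" as antecedent — a donkey pronoun bound across the clause boundary.
Strong reading: for every (b,l) with shaped(b,l), baked(b,l).
Restrictor pairs: (B1,L1) ✗  (B1,L2) ✗  (B2,L1) ✗  (B2,L2) ✗  (B2,L3) ✓  (B3,L1) ✓  (B3,L2) ✗  (B3,L3) ✗  (B4,L1) ✗  (B4,L5) ✓  (B5,L1) ✓  (B5,L5) ✗
Counterexamples (restrictor pairs failing the scope): 8.

8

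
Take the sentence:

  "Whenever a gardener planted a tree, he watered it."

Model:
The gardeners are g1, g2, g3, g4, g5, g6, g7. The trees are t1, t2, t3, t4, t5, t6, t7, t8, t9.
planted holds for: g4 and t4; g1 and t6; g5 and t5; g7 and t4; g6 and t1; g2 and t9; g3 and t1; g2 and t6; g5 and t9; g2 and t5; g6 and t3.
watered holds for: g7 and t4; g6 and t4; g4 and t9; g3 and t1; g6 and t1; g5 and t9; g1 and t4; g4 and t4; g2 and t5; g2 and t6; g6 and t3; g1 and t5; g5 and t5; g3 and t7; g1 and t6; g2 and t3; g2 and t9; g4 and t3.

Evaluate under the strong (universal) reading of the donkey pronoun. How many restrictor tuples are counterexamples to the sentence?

0

"it" takes "a tree" as antecedent — a donkey pronoun bound across the clause boundary.
Strong reading: for every (g,t) with planted(g,t), watered(g,t).
Restrictor pairs: (g1,t6) ✓  (g2,t5) ✓  (g2,t6) ✓  (g2,t9) ✓  (g3,t1) ✓  (g4,t4) ✓  (g5,t5) ✓  (g5,t9) ✓  (g6,t1) ✓  (g6,t3) ✓  (g7,t4) ✓
Counterexamples (restrictor pairs failing the scope): 0.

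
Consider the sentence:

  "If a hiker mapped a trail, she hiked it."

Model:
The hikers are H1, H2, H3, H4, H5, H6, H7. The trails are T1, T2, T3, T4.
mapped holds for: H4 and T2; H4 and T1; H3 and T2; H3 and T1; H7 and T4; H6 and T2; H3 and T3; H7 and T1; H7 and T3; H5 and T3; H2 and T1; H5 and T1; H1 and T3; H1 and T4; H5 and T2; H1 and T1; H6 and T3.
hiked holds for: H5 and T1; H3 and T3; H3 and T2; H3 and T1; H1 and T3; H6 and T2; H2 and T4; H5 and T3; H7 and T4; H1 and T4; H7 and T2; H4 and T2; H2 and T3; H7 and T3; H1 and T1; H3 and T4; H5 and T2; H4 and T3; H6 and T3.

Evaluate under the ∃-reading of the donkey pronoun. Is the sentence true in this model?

"it" takes "a trail" as antecedent — a donkey pronoun bound across the clause boundary.
Weak reading: every hiker h with some mapped-trail has at least one mapped-trail t such that hiked(h,t).
Per hiker: H1:✓  H2:✗  H3:✓  H4:✓  H5:✓  H6:✓  H7:✓
H2 has no witness among its mapped-trails.

False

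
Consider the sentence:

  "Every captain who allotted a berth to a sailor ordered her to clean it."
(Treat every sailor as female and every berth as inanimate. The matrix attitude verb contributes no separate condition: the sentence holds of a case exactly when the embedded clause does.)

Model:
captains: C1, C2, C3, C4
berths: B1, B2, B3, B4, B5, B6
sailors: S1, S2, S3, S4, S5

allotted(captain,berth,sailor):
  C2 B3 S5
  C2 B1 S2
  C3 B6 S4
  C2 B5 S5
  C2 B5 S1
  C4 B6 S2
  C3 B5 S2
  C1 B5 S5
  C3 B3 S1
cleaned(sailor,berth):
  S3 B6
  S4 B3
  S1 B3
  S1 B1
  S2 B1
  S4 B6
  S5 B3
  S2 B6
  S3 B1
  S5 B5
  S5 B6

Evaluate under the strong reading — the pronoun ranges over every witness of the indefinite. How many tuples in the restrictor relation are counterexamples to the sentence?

"her" takes "a sailor" as antecedent and "it" takes "a berth"; both are donkey pronouns co-varying with the restrictor.
Strong reading: for every (c,b,s) with allotted(c,b,s), cleaned(s,b).
Restrictor triples: (C1,B5,S5)→cleaned(S5,B5) ✓  (C2,B1,S2)→cleaned(S2,B1) ✓  (C2,B3,S5)→cleaned(S5,B3) ✓  (C2,B5,S1)→cleaned(S1,B5) ✗  (C2,B5,S5)→cleaned(S5,B5) ✓  (C3,B3,S1)→cleaned(S1,B3) ✓  (C3,B5,S2)→cleaned(S2,B5) ✗  (C3,B6,S4)→cleaned(S4,B6) ✓  (C4,B6,S2)→cleaned(S2,B6) ✓
Counterexamples (restrictor triples failing the scope): 2.

2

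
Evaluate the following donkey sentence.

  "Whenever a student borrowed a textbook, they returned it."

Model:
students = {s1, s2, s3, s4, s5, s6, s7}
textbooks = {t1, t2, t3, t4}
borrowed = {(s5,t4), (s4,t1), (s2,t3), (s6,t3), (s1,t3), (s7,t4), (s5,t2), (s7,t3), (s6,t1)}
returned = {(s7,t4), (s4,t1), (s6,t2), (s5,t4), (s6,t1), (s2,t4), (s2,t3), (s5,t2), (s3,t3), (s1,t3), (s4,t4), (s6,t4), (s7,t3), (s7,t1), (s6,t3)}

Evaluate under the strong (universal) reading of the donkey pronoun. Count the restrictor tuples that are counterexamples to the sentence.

0

"it" takes "a textbook" as antecedent — a donkey pronoun bound across the clause boundary.
Strong reading: for every (s,t) with borrowed(s,t), returned(s,t).
Restrictor pairs: (s1,t3) ✓  (s2,t3) ✓  (s4,t1) ✓  (s5,t2) ✓  (s5,t4) ✓  (s6,t1) ✓  (s6,t3) ✓  (s7,t3) ✓  (s7,t4) ✓
Counterexamples (restrictor pairs failing the scope): 0.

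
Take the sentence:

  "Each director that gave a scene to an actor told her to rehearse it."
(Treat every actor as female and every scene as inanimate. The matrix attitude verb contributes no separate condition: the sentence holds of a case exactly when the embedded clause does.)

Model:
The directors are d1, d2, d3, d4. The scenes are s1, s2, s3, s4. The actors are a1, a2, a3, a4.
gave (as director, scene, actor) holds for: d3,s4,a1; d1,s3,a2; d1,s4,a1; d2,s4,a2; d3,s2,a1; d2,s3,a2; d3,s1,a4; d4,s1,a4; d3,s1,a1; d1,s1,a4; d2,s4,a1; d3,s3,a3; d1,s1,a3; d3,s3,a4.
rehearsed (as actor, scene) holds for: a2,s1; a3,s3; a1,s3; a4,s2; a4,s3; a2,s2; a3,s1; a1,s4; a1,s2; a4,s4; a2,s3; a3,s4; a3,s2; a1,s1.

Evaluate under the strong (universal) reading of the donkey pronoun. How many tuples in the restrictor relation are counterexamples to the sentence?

"her" takes "an actor" as antecedent and "it" takes "a scene"; both are donkey pronouns co-varying with the restrictor.
Strong reading: for every (d,s,a) with gave(d,s,a), rehearsed(a,s).
Restrictor triples: (d1,s1,a3)→rehearsed(a3,s1) ✓  (d1,s1,a4)→rehearsed(a4,s1) ✗  (d1,s3,a2)→rehearsed(a2,s3) ✓  (d1,s4,a1)→rehearsed(a1,s4) ✓  (d2,s3,a2)→rehearsed(a2,s3) ✓  (d2,s4,a1)→rehearsed(a1,s4) ✓  (d2,s4,a2)→rehearsed(a2,s4) ✗  (d3,s1,a1)→rehearsed(a1,s1) ✓  (d3,s1,a4)→rehearsed(a4,s1) ✗  (d3,s2,a1)→rehearsed(a1,s2) ✓  (d3,s3,a3)→rehearsed(a3,s3) ✓  (d3,s3,a4)→rehearsed(a4,s3) ✓  (d3,s4,a1)→rehearsed(a1,s4) ✓  (d4,s1,a4)→rehearsed(a4,s1) ✗
Counterexamples (restrictor triples failing the scope): 4.

4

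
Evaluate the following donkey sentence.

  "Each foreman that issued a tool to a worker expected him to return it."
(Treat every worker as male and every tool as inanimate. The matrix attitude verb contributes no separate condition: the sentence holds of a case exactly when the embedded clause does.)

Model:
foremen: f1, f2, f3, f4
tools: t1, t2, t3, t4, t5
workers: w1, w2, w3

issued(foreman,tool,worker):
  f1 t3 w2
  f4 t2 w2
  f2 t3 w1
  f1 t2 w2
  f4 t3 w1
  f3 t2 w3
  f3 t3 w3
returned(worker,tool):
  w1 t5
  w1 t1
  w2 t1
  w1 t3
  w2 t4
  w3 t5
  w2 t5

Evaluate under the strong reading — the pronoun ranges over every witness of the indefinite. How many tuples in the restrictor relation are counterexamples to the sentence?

5

"him" takes "a worker" as antecedent and "it" takes "a tool"; both are donkey pronouns co-varying with the restrictor.
Strong reading: for every (f,t,w) with issued(f,t,w), returned(w,t).
Restrictor triples: (f1,t2,w2)→returned(w2,t2) ✗  (f1,t3,w2)→returned(w2,t3) ✗  (f2,t3,w1)→returned(w1,t3) ✓  (f3,t2,w3)→returned(w3,t2) ✗  (f3,t3,w3)→returned(w3,t3) ✗  (f4,t2,w2)→returned(w2,t2) ✗  (f4,t3,w1)→returned(w1,t3) ✓
Counterexamples (restrictor triples failing the scope): 5.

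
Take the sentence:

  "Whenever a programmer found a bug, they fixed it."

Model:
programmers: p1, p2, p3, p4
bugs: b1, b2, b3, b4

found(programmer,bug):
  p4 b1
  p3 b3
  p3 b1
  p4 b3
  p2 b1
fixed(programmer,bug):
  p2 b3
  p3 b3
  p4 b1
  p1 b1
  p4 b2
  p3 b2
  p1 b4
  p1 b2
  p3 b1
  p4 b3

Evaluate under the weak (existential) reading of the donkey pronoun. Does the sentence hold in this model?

"it" takes "a bug" as antecedent — a donkey pronoun bound across the clause boundary.
Weak reading: every programmer p with some found-bug has at least one found-bug b such that fixed(p,b).
Per programmer: p2:✗  p3:✓  p4:✓
p2 has no witness among its found-bugs.

False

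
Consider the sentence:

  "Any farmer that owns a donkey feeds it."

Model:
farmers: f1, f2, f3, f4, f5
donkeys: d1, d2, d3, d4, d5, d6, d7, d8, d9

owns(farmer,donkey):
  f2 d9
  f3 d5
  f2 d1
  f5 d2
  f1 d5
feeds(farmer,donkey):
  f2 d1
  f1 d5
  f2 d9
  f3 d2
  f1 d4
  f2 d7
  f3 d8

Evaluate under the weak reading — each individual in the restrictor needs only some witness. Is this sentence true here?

False

"it" takes "a donkey" as antecedent — a donkey pronoun bound across the clause boundary.
Weak reading: every farmer f with some owns-donkey has at least one owns-donkey d such that feeds(f,d).
Per farmer: f1:✓  f2:✓  f3:✗  f5:✗
f3 has no witness among its owns-donkeys.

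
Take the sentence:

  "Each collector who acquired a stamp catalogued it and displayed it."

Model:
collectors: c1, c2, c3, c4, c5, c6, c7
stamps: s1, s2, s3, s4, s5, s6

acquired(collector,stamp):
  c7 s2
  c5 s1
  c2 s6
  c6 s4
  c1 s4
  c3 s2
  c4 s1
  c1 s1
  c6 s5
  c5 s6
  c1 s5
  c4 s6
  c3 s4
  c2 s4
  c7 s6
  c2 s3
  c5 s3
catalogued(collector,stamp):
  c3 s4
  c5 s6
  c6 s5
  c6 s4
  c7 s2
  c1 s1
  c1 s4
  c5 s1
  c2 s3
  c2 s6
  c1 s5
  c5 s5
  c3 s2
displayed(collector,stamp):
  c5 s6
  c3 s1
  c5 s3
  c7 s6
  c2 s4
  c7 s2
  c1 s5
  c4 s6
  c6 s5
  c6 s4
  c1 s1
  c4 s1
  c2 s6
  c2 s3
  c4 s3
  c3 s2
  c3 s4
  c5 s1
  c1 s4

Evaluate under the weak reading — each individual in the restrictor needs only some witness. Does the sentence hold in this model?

"it" takes "a stamp" as antecedent — a donkey pronoun bound across the clause boundary.
Weak reading: every collector c with some acquired-stamp has at least one acquired-stamp s such that catalogued(c,s) ∧ displayed(c,s).
Per collector: c1:✓  c2:✓  c3:✓  c4:✗  c5:✓  c6:✓  c7:✓
c4 has no witness among its acquired-stamps.

False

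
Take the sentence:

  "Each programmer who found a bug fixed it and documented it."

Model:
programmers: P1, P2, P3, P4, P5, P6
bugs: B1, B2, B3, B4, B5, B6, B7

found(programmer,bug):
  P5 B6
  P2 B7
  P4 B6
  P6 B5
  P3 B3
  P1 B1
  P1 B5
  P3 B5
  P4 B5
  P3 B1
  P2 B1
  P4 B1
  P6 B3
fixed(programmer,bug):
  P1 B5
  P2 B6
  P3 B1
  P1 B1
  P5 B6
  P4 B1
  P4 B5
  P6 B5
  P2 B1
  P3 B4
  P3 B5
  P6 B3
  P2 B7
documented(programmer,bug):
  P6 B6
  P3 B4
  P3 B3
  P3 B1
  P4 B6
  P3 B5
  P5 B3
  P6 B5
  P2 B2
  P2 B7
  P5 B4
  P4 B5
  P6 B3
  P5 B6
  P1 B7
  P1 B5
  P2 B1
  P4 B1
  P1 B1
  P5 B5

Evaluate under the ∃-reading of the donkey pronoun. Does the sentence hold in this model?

True

"it" takes "a bug" as antecedent — a donkey pronoun bound across the clause boundary.
Weak reading: every programmer p with some found-bug has at least one found-bug b such that fixed(p,b) ∧ documented(p,b).
Per programmer: P1:✓  P2:✓  P3:✓  P4:✓  P5:✓  P6:✓
Every programmer in the restrictor has a witness.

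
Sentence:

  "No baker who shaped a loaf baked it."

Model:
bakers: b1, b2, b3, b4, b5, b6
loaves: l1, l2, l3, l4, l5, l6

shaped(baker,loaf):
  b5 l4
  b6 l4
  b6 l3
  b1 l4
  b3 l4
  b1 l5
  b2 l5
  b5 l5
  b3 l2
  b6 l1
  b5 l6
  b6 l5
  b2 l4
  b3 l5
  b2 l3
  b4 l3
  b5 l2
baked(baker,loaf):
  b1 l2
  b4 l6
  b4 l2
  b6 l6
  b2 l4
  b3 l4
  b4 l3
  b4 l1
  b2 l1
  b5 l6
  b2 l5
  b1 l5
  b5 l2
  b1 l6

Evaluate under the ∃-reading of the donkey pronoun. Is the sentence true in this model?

"it" takes "a loaf" as antecedent — a donkey pronoun bound across the clause boundary.
Truth condition: for no (b,l) with shaped(b,l) does baked(b,l) hold.
Restrictor pairs — does the scope hold? (b1,l4):fails  (b1,l5):holds  (b2,l3):fails  (b2,l4):holds  (b2,l5):holds  (b3,l2):fails  (b3,l4):holds  (b3,l5):fails  (b4,l3):holds  (b5,l2):holds  (b5,l4):fails  (b5,l5):fails  (b5,l6):holds  (b6,l1):fails  (b6,l3):fails  (b6,l4):fails  (b6,l5):fails
Scope holds for 7 pair(s), so the sentence is false.

False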